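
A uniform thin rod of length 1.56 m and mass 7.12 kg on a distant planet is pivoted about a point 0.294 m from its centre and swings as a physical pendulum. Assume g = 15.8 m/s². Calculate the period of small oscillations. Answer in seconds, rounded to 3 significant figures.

1.57 s

For a physical pendulum T = 2π√(I/(mgd)), with d = 0.2940 m from pivot to centre of mass.
I_cm = mL²/12 = 7.12 × 1.56²/12 = 1.444 kg·m²; I = I_cm + md² = 1.444 + 7.12 × 0.2940² = 2.059 kg·m².
T = 2π√(2.059/(7.12 × 15.8 × 0.2940)) = 1.57 s.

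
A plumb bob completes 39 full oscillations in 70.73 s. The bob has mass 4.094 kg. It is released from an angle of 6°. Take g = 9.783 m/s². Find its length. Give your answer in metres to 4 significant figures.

T = 70.73/39 = 1.8136 s.
From T = 2π√(L/g), L = gT²/(4π²) = 9.783 × 1.8136²/(4π²) = 0.8151 m.

0.8151 m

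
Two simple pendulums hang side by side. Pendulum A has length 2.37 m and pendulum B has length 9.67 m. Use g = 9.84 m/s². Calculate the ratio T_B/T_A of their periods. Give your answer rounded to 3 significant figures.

T ∝ √L, so T_B/T_A = √(L_B/L_A) = √(9.67/2.37) = 2.02.

2.02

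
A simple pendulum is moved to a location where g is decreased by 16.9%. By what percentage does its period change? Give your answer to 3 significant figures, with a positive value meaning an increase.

9.70%

T ∝ 1/√g, so T'/T = 1/√(0.8310) = 1.097.
Percentage change in T = (1.097 − 1) × 100% = 9.70%.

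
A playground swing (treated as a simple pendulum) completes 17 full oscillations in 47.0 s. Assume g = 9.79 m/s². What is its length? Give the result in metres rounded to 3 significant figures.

T = 47.0/17 = 2.765 s.
From T = 2π√(L/g), L = gT²/(4π²) = 9.79 × 2.765²/(4π²) = 1.90 m.

1.90 m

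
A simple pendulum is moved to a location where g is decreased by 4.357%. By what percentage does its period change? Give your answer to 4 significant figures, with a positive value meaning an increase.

T ∝ 1/√g, so T'/T = 1/√(0.95643) = 1.0225.
Percentage change in T = (1.0225 − 1) × 100% = 2.252%.

2.252%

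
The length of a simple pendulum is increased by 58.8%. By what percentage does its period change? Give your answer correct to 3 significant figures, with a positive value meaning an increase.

26.0%

T ∝ √L, so T'/T = √(1.588) = 1.260.
Percentage change in T = (1.260 − 1) × 100% = 26.0%.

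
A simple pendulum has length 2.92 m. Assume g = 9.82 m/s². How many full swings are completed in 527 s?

153

T = 2π√(L/g) = 2π√(2.92/9.82) = 3.426 s.
Number of complete oscillations = ⌊527/3.426⌋ = ⌊153.8⌋ = 153.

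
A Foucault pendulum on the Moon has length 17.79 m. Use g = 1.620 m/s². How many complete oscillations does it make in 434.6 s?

T = 2π√(L/g) = 2π√(17.79/1.620) = 20.821 s.
Number of complete oscillations = ⌊434.6/20.821⌋ = ⌊20.873⌋ = 20.

20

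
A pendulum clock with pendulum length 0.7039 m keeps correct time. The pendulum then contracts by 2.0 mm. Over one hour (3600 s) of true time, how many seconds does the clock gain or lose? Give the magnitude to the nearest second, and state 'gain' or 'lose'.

gain 5 s

T ∝ √L, so T'/T = √(0.70190/0.7039) = 0.998578.
In 3600 s of true time the clock registers 3600/0.998578 = 3605.1 s, so it gains 5 s.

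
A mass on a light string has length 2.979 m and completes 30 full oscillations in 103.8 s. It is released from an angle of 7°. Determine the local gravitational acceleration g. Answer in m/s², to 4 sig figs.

T = 103.8/30 = 3.4600 s.
From T = 2π√(L/g), g = 4π²L/T² = 4π² × 2.979/3.4600² = 9.824 m/s².

9.824 m/s²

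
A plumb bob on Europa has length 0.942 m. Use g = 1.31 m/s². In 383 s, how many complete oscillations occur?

T = 2π√(L/g) = 2π√(0.942/1.31) = 5.328 s.
Number of complete oscillations = ⌊383/5.328⌋ = ⌊71.88⌋ = 71.

71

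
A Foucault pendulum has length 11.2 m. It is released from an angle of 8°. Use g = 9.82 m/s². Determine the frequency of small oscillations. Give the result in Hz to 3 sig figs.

T = 2π√(L/g) = 2π√(11.2/9.82) = 6.710 s, so f = 1/T = 0.149 Hz.

0.149 Hz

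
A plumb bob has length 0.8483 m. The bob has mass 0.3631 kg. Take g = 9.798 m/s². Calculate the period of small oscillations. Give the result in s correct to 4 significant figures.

1.849 s

T = 2π√(L/g) = 2π√(0.8483/9.798) = 2π × 0.29424 = 1.849 s.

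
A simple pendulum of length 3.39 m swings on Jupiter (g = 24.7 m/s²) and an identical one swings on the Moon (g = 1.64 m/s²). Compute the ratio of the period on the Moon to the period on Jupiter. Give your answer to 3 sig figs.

T ∝ 1/√g, so T₂/T₁ = √(g₁/g₂) = √(24.7/1.64) = 3.88.

3.88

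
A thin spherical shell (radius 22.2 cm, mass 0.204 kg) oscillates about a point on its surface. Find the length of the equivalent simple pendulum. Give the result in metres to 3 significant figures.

0.370 m

The equivalent simple-pendulum length is L_eq = I/(md), where I is about the pivot and d = 0.2220 m.
I_cm = (2/3)mR² = 0.006703 kg·m², so I = I_cm + md² = 0.006703 + 0.01005 = 0.01676 kg·m².
L_eq = 0.01676/(0.204 × 0.2220) = 0.370 m.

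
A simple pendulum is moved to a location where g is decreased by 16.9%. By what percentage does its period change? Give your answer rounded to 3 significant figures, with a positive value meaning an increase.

9.70%

T ∝ 1/√g, so T'/T = 1/√(0.8310) = 1.097.
Percentage change in T = (1.097 − 1) × 100% = 9.70%.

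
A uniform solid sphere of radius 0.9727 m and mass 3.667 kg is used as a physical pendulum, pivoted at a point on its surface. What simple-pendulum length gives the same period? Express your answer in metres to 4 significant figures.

The equivalent simple-pendulum length is L_eq = I/(md), where I is about the pivot and d = 0.97270 m.
I_cm = (2/5)mR² = 1.3878 kg·m², so I = I_cm + md² = 1.3878 + 3.4695 = 4.8573 kg·m².
L_eq = 4.8573/(3.667 × 0.97270) = 1.362 m.

1.362 m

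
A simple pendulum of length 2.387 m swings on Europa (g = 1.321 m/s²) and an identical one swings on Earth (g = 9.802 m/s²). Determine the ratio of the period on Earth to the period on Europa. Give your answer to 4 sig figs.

T ∝ 1/√g, so T₂/T₁ = √(g₁/g₂) = √(1.321/9.802) = 0.3671.

0.3671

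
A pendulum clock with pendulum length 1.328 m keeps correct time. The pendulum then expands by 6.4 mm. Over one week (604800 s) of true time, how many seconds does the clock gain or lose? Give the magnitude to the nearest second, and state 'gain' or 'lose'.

lose 1452 s

T ∝ √L, so T'/T = √(1.33440/1.328) = 1.00241.
In 604800 s of true time the clock registers 604800/1.00241 = 603347.9 s, so it loses 1452 s.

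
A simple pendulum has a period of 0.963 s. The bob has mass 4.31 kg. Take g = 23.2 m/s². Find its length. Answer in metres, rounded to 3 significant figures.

0.545 m

From T = 2π√(L/g), L = gT²/(4π²) = 23.2 × 0.9630²/(4π²) = 0.545 m.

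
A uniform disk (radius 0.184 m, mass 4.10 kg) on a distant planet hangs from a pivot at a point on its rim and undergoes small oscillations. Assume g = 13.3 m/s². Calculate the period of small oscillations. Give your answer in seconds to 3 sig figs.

0.905 s

I_cm = ½mr² = 0.06940 kg·m². The pivot is at distance d = 0.184 m from the centre of mass.
By the parallel-axis theorem, I = I_cm + md² = 0.06940 + 0.1388 = 0.2082 kg·m².
T = 2π√(I/(mgd)) = 2π√(0.2082/(4.10 × 13.3 × 0.184)) = 0.905 s.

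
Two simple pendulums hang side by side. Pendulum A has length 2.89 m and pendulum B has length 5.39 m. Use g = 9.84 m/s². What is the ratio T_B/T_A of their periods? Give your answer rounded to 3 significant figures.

1.37

T ∝ √L, so T_B/T_A = √(L_B/L_A) = √(5.39/2.89) = 1.37.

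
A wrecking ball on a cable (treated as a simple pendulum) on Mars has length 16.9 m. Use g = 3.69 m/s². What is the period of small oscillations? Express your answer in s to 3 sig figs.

T = 2π√(L/g) = 2π√(16.9/3.69) = 2π × 2.140 = 13.4 s.

13.4 s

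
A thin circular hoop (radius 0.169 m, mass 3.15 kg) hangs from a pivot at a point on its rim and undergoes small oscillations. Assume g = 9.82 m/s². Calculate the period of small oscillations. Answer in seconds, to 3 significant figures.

1.17 s

I_cm = mr² = 0.08997 kg·m². The pivot is at distance d = 0.169 m from the centre of mass.
By the parallel-axis theorem, I = I_cm + md² = 0.08997 + 0.08997 = 0.1799 kg·m².
T = 2π√(I/(mgd)) = 2π√(0.1799/(3.15 × 9.82 × 0.169)) = 1.17 s.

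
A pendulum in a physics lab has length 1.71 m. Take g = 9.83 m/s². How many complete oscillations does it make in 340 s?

129

T = 2π√(L/g) = 2π√(1.71/9.83) = 2.621 s.
Number of complete oscillations = ⌊340/2.621⌋ = ⌊129.7⌋ = 129.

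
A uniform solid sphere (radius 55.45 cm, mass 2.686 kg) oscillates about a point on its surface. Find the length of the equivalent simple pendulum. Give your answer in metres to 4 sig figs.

0.7763 m

The equivalent simple-pendulum length is L_eq = I/(md), where I is about the pivot and d = 0.55450 m.
I_cm = (2/5)mR² = 0.33035 kg·m², so I = I_cm + md² = 0.33035 + 0.82587 = 1.1562 kg·m².
L_eq = 1.1562/(2.686 × 0.55450) = 0.7763 m.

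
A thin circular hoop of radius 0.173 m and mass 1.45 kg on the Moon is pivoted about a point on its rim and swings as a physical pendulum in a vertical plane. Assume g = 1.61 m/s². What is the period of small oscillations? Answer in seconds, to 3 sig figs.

I_cm = mr² = 0.04340 kg·m². The pivot is at distance d = 0.173 m from the centre of mass.
By the parallel-axis theorem, I = I_cm + md² = 0.04340 + 0.04340 = 0.08679 kg·m².
T = 2π√(I/(mgd)) = 2π√(0.08679/(1.45 × 1.61 × 0.173)) = 2.91 s.

2.91 s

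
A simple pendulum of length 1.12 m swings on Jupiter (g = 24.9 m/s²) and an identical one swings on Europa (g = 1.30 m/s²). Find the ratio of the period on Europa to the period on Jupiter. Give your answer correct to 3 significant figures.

T ∝ 1/√g, so T₂/T₁ = √(g₁/g₂) = √(24.9/1.30) = 4.38.

4.38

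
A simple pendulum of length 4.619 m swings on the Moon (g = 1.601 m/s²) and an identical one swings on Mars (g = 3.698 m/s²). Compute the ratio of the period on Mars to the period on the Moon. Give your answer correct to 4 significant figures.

T ∝ 1/√g, so T₂/T₁ = √(g₁/g₂) = √(1.601/3.698) = 0.6580.

0.6580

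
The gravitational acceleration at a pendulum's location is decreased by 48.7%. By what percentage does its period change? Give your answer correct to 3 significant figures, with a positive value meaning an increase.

T ∝ 1/√g, so T'/T = 1/√(0.5130) = 1.396.
Percentage change in T = (1.396 − 1) × 100% = 39.6%.

39.6%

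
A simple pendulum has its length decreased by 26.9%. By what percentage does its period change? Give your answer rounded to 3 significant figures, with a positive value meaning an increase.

T ∝ √L, so T'/T = √(0.7310) = 0.8550.
Percentage change in T = (0.8550 − 1) × 100% = -14.5%.

-14.5%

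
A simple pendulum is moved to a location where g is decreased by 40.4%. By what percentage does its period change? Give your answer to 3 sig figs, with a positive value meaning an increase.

T ∝ 1/√g, so T'/T = 1/√(0.5960) = 1.295.
Percentage change in T = (1.295 − 1) × 100% = 29.5%.

29.5%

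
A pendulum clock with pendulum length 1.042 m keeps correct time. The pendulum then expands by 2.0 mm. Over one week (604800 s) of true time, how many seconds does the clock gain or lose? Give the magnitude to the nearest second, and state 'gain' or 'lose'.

T ∝ √L, so T'/T = √(1.04400/1.042) = 1.00096.
In 604800 s of true time the clock registers 604800/1.00096 = 604220.4 s, so it loses 580 s.

lose 580 s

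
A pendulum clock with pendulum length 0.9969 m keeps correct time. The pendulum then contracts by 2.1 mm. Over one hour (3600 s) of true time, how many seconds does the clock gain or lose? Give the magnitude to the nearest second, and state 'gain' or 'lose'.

T ∝ √L, so T'/T = √(0.99480/0.9969) = 0.998946.
In 3600 s of true time the clock registers 3600/0.998946 = 3603.8 s, so it gains 4 s.

gain 4 s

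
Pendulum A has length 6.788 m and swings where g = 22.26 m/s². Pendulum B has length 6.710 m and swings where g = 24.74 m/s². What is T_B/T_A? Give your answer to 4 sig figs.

T = 2π√(L/g), so T_B/T_A = √((L_B/g_B)/(L_A/g_A)) = √((6.710/24.74)/(6.788/22.26)) = 0.9431.

0.9431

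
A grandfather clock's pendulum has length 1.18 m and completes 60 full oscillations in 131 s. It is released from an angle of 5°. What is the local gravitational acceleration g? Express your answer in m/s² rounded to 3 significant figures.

9.77 m/s²

T = 131/60 = 2.183 s.
From T = 2π√(L/g), g = 4π²L/T² = 4π² × 1.18/2.183² = 9.77 m/s².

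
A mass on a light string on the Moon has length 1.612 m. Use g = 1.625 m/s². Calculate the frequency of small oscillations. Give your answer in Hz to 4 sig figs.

0.1598 Hz

T = 2π√(L/g) = 2π√(1.612/1.625) = 6.2580 s, so f = 1/T = 0.1598 Hz.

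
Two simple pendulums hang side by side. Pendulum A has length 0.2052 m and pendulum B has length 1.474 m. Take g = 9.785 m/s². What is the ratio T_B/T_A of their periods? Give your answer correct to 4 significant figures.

T ∝ √L, so T_B/T_A = √(L_B/L_A) = √(1.474/0.2052) = 2.680.

2.680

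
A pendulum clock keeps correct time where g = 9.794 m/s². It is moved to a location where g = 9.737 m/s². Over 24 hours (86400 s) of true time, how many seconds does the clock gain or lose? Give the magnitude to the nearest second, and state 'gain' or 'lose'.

lose 252 s

The clock's period scales as T ∝ 1/√g, so T'/T = √(9.794/9.737) = 1.00292.
In 86400 s of true time the clock registers 86400/1.00292 = 86148.2 s, so it loses 252 s.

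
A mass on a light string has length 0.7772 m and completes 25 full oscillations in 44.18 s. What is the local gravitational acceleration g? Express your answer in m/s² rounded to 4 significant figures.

T = 44.18/25 = 1.7672 s.
From T = 2π√(L/g), g = 4π²L/T² = 4π² × 0.7772/1.7672² = 9.825 m/s².

9.825 m/s²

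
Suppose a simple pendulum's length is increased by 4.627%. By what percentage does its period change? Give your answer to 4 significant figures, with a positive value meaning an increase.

T ∝ √L, so T'/T = √(1.0463) = 1.0229.
Percentage change in T = (1.0229 − 1) × 100% = 2.287%.

2.287%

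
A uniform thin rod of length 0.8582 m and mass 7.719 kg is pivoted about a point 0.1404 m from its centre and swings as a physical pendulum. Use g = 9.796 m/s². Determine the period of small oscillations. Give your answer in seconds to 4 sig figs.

For a physical pendulum T = 2π√(I/(mgd)), with d = 0.14040 m from pivot to centre of mass.
I_cm = mL²/12 = 7.719 × 0.8582²/12 = 0.47376 kg·m²; I = I_cm + md² = 0.47376 + 7.719 × 0.14040² = 0.62592 kg·m².
T = 2π√(0.62592/(7.719 × 9.796 × 0.14040)) = 1.526 s.

1.526 s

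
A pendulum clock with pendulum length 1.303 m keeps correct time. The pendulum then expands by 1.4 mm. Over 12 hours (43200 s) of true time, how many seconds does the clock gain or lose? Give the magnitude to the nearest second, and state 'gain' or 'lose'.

T ∝ √L, so T'/T = √(1.30440/1.303) = 1.00054.
In 43200 s of true time the clock registers 43200/1.00054 = 43176.8 s, so it loses 23 s.

lose 23 s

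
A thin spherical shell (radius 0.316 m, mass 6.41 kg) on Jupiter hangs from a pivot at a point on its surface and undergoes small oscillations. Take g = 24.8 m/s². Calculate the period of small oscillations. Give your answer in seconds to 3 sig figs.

I_cm = (2/3)mr² = 0.4267 kg·m². The pivot is at distance d = 0.316 m from the centre of mass.
By the parallel-axis theorem, I = I_cm + md² = 0.4267 + 0.6401 = 1.067 kg·m².
T = 2π√(I/(mgd)) = 2π√(1.067/(6.41 × 24.8 × 0.316)) = 0.916 s.

0.916 s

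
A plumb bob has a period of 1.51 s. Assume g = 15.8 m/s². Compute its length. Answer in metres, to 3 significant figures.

From T = 2π√(L/g), L = gT²/(4π²) = 15.8 × 1.510²/(4π²) = 0.913 m.

0.913 m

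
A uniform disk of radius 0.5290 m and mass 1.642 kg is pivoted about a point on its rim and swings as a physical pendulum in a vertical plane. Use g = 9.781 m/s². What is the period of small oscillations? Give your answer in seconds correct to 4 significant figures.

I_cm = ½mr² = 0.22975 kg·m². The pivot is at distance d = 0.5290 m from the centre of mass.
By the parallel-axis theorem, I = I_cm + md² = 0.22975 + 0.45950 = 0.68925 kg·m².
T = 2π√(I/(mgd)) = 2π√(0.68925/(1.642 × 9.781 × 0.5290)) = 1.790 s.

1.790 s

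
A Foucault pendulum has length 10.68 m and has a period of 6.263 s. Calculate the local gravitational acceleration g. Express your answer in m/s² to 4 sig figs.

From T = 2π√(L/g), g = 4π²L/T² = 4π² × 10.68/6.2630² = 10.75 m/s².

10.75 m/s²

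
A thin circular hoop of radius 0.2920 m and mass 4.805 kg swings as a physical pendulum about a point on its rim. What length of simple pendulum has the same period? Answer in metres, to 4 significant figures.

The equivalent simple-pendulum length is L_eq = I/(md), where I is about the pivot and d = 0.29200 m.
I_cm = mR² = 0.40969 kg·m², so I = I_cm + md² = 0.40969 + 0.40969 = 0.81939 kg·m².
L_eq = 0.81939/(4.805 × 0.29200) = 0.5840 m.

0.5840 m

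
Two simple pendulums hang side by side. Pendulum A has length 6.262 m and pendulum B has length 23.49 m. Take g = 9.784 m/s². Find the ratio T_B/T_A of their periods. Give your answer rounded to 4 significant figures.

T ∝ √L, so T_B/T_A = √(L_B/L_A) = √(23.49/6.262) = 1.937.

1.937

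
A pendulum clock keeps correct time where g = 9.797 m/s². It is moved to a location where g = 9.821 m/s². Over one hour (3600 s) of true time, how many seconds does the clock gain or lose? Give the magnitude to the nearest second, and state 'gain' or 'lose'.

gain 4 s

The clock's period scales as T ∝ 1/√g, so T'/T = √(9.797/9.821) = 0.998777.
In 3600 s of true time the clock registers 3600/0.998777 = 3604.4 s, so it gains 4 s.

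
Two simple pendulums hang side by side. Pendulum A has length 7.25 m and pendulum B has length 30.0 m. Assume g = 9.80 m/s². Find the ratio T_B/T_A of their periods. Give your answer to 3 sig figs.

2.03

T ∝ √L, so T_B/T_A = √(L_B/L_A) = √(30.0/7.25) = 2.03.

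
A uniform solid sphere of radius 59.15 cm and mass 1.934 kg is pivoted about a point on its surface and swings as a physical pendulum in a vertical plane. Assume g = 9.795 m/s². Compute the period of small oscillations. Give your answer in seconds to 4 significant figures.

I_cm = (2/5)mr² = 0.27066 kg·m². The pivot is at distance d = 0.5915 m from the centre of mass.
By the parallel-axis theorem, I = I_cm + md² = 0.27066 + 0.67665 = 0.94731 kg·m².
T = 2π√(I/(mgd)) = 2π√(0.94731/(1.934 × 9.795 × 0.5915)) = 1.827 s.

1.827 s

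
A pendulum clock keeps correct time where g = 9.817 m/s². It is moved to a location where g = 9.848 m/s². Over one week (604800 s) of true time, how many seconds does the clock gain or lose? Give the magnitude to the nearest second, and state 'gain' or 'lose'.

The clock's period scales as T ∝ 1/√g, so T'/T = √(9.817/9.848) = 0.998425.
In 604800 s of true time the clock registers 604800/0.998425 = 605754.2 s, so it gains 954 s.

gain 954 s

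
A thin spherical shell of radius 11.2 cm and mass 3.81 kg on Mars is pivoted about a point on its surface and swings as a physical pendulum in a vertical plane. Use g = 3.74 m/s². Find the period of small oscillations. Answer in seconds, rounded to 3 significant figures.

1.40 s

I_cm = (2/3)mr² = 0.03186 kg·m². The pivot is at distance d = 0.112 m from the centre of mass.
By the parallel-axis theorem, I = I_cm + md² = 0.03186 + 0.04779 = 0.07965 kg·m².
T = 2π√(I/(mgd)) = 2π√(0.07965/(3.81 × 3.74 × 0.112)) = 1.40 s.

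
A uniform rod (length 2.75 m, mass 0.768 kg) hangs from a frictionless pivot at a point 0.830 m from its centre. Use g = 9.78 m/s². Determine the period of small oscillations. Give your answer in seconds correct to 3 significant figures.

2.53 s

For a physical pendulum T = 2π√(I/(mgd)), with d = 0.8300 m from pivot to centre of mass.
I_cm = mL²/12 = 0.768 × 2.75²/12 = 0.4840 kg·m²; I = I_cm + md² = 0.4840 + 0.768 × 0.8300² = 1.013 kg·m².
T = 2π√(1.013/(0.768 × 9.78 × 0.8300)) = 2.53 s.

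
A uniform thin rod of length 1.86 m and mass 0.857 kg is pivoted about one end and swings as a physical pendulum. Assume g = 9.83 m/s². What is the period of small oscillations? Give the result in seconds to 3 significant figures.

2.23 s

For a physical pendulum T = 2π√(I/(mgd)), with d = 0.9300 m from pivot to centre of mass.
I_cm = mL²/12 = 0.857 × 1.86²/12 = 0.2471 kg·m²; I = I_cm + md² = 0.2471 + 0.857 × 0.9300² = 0.9883 kg·m².
T = 2π√(0.9883/(0.857 × 9.83 × 0.9300)) = 2.23 s.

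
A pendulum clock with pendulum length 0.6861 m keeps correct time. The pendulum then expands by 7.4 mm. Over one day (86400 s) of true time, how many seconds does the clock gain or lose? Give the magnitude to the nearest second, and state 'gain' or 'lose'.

T ∝ √L, so T'/T = √(0.69350/0.6861) = 1.00538.
In 86400 s of true time the clock registers 86400/1.00538 = 85937.8 s, so it loses 462 s.

lose 462 s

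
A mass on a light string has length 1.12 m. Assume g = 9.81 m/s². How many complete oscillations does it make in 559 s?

263

T = 2π√(L/g) = 2π√(1.12/9.81) = 2.123 s.
Number of complete oscillations = ⌊559/2.123⌋ = ⌊263.3⌋ = 263.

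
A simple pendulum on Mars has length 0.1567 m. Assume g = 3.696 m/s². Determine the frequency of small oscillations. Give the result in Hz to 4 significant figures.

0.7730 Hz

T = 2π√(L/g) = 2π√(0.1567/3.696) = 1.2937 s, so f = 1/T = 0.7730 Hz.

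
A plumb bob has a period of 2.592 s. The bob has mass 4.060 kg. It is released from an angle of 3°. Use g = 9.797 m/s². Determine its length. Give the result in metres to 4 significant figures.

1.667 m

From T = 2π√(L/g), L = gT²/(4π²) = 9.797 × 2.5920²/(4π²) = 1.667 m.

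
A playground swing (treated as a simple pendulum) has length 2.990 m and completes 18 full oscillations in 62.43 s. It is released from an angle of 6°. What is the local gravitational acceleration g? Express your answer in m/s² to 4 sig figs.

T = 62.43/18 = 3.4683 s.
From T = 2π√(L/g), g = 4π²L/T² = 4π² × 2.990/3.4683² = 9.813 m/s².

9.813 m/s²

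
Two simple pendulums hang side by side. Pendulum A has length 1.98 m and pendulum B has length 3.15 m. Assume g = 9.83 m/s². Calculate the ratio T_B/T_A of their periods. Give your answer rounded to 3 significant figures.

1.26

T ∝ √L, so T_B/T_A = √(L_B/L_A) = √(3.15/1.98) = 1.26.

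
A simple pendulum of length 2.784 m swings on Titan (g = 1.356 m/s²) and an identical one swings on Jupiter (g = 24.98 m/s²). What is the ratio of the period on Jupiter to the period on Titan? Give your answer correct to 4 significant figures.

0.2330

T ∝ 1/√g, so T₂/T₁ = √(g₁/g₂) = √(1.356/24.98) = 0.2330.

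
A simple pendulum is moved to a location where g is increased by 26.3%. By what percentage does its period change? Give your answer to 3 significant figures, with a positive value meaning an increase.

-11.0%

T ∝ 1/√g, so T'/T = 1/√(1.263) = 0.8898.
Percentage change in T = (0.8898 − 1) × 100% = -11.0%.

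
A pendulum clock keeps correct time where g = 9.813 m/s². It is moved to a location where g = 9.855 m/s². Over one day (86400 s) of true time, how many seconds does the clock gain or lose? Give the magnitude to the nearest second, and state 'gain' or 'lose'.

The clock's period scales as T ∝ 1/√g, so T'/T = √(9.813/9.855) = 0.997867.
In 86400 s of true time the clock registers 86400/0.997867 = 86584.7 s, so it gains 185 s.

gain 185 s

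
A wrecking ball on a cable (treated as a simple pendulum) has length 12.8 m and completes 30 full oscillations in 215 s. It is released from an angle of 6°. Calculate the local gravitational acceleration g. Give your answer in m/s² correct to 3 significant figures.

T = 215/30 = 7.167 s.
From T = 2π√(L/g), g = 4π²L/T² = 4π² × 12.8/7.167² = 9.84 m/s².

9.84 m/s²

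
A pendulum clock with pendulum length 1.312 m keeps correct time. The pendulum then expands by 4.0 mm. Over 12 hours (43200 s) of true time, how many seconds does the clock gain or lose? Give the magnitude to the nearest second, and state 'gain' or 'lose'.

lose 66 s

T ∝ √L, so T'/T = √(1.31600/1.312) = 1.00152.
In 43200 s of true time the clock registers 43200/1.00152 = 43134.3 s, so it loses 66 s.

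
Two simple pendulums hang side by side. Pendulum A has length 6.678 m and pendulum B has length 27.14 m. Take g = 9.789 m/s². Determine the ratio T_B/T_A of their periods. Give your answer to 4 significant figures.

T ∝ √L, so T_B/T_A = √(L_B/L_A) = √(27.14/6.678) = 2.016.

2.016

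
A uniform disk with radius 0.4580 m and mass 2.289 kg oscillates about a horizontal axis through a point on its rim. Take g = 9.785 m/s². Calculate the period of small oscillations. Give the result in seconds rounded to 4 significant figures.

1.665 s

I_cm = ½mr² = 0.24007 kg·m². The pivot is at distance d = 0.4580 m from the centre of mass.
By the parallel-axis theorem, I = I_cm + md² = 0.24007 + 0.48015 = 0.72022 kg·m².
T = 2π√(I/(mgd)) = 2π√(0.72022/(2.289 × 9.785 × 0.4580)) = 1.665 s.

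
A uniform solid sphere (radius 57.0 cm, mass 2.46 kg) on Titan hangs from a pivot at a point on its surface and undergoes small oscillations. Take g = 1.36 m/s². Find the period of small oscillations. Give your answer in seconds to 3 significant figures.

4.81 s

I_cm = (2/5)mr² = 0.3197 kg·m². The pivot is at distance d = 0.570 m from the centre of mass.
By the parallel-axis theorem, I = I_cm + md² = 0.3197 + 0.7993 = 1.119 kg·m².
T = 2π√(I/(mgd)) = 2π√(1.119/(2.46 × 1.36 × 0.570)) = 4.81 s.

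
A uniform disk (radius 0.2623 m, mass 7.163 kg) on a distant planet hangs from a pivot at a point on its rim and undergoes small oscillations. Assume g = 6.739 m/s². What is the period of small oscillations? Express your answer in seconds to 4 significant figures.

1.518 s

I_cm = ½mr² = 0.24641 kg·m². The pivot is at distance d = 0.2623 m from the centre of mass.
By the parallel-axis theorem, I = I_cm + md² = 0.24641 + 0.49282 = 0.73924 kg·m².
T = 2π√(I/(mgd)) = 2π√(0.73924/(7.163 × 6.739 × 0.2623)) = 1.518 s.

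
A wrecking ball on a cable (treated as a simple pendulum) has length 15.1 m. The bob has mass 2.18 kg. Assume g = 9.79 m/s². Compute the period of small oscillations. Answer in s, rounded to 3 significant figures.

7.80 s

T = 2π√(L/g) = 2π√(15.1/9.79) = 2π × 1.242 = 7.80 s.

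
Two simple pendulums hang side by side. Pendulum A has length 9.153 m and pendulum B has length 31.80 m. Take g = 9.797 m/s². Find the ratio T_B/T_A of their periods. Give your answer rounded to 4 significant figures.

1.864

T ∝ √L, so T_B/T_A = √(L_B/L_A) = √(31.80/9.153) = 1.864.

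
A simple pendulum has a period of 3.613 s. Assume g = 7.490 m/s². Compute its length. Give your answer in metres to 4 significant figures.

From T = 2π√(L/g), L = gT²/(4π²) = 7.490 × 3.6130²/(4π²) = 2.477 m.

2.477 m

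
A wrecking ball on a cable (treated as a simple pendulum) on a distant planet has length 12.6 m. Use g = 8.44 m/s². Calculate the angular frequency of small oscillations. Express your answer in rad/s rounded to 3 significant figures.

ω = √(g/L) = √(8.44/12.6) = 0.818 rad/s.

0.818 rad/s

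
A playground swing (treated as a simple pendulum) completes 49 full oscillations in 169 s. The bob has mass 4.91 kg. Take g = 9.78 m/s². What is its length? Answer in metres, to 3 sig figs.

T = 169/49 = 3.449 s.
From T = 2π√(L/g), L = gT²/(4π²) = 9.78 × 3.449²/(4π²) = 2.95 m.

2.95 m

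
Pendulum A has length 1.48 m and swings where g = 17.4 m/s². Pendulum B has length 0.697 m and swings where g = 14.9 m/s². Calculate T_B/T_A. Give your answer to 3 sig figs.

0.742

T = 2π√(L/g), so T_B/T_A = √((L_B/g_B)/(L_A/g_A)) = √((0.697/14.9)/(1.48/17.4)) = 0.742.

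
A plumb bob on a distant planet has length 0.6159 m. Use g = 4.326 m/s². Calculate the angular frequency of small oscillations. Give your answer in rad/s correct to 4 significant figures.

2.650 rad/s

ω = √(g/L) = √(4.326/0.6159) = 2.650 rad/s.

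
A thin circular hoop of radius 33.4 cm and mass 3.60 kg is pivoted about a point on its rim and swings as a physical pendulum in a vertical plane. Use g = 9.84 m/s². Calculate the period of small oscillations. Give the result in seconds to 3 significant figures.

1.64 s

I_cm = mr² = 0.4016 kg·m². The pivot is at distance d = 0.334 m from the centre of mass.
By the parallel-axis theorem, I = I_cm + md² = 0.4016 + 0.4016 = 0.8032 kg·m².
T = 2π√(I/(mgd)) = 2π√(0.8032/(3.60 × 9.84 × 0.334)) = 1.64 s.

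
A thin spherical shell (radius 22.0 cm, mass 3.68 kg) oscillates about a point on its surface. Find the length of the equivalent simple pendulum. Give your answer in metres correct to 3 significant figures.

The equivalent simple-pendulum length is L_eq = I/(md), where I is about the pivot and d = 0.2200 m.
I_cm = (2/3)mR² = 0.1187 kg·m², so I = I_cm + md² = 0.1187 + 0.1781 = 0.2969 kg·m².
L_eq = 0.2969/(3.68 × 0.2200) = 0.367 m.

0.367 m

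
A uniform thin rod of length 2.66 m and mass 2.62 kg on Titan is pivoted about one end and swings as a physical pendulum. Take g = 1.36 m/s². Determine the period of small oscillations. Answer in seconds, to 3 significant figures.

7.17 s

For a physical pendulum T = 2π√(I/(mgd)), with d = 1.330 m from pivot to centre of mass.
I_cm = mL²/12 = 2.62 × 2.66²/12 = 1.545 kg·m²; I = I_cm + md² = 1.545 + 2.62 × 1.330² = 6.179 kg·m².
T = 2π√(6.179/(2.62 × 1.36 × 1.330)) = 7.17 s.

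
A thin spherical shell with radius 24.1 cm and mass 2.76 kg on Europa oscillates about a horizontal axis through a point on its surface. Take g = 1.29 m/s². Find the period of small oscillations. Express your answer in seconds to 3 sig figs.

I_cm = (2/3)mr² = 0.1069 kg·m². The pivot is at distance d = 0.241 m from the centre of mass.
By the parallel-axis theorem, I = I_cm + md² = 0.1069 + 0.1603 = 0.2672 kg·m².
T = 2π√(I/(mgd)) = 2π√(0.2672/(2.76 × 1.29 × 0.241)) = 3.51 s.

3.51 s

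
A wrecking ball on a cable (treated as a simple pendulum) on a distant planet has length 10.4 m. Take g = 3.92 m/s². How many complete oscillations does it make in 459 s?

44

T = 2π√(L/g) = 2π√(10.4/3.92) = 10.23 s.
Number of complete oscillations = ⌊459/10.23⌋ = ⌊44.85⌋ = 44.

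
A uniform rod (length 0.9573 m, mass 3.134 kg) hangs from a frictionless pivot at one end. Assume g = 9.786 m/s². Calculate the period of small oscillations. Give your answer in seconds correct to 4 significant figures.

1.605 s

For a physical pendulum T = 2π√(I/(mgd)), with d = 0.47865 m from pivot to centre of mass.
I_cm = mL²/12 = 3.134 × 0.9573²/12 = 0.23934 kg·m²; I = I_cm + md² = 0.23934 + 3.134 × 0.47865² = 0.95736 kg·m².
T = 2π√(0.95736/(3.134 × 9.786 × 0.47865)) = 1.605 s.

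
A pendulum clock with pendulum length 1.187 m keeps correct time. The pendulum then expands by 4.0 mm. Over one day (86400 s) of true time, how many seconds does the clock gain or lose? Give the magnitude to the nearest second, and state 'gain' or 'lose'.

T ∝ √L, so T'/T = √(1.19100/1.187) = 1.00168.
In 86400 s of true time the clock registers 86400/1.00168 = 86254.8 s, so it loses 145 s.

lose 145 s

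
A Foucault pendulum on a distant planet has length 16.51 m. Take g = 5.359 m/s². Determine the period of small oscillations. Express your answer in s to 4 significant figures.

T = 2π√(L/g) = 2π√(16.51/5.359) = 2π × 1.7552 = 11.03 s.

11.03 s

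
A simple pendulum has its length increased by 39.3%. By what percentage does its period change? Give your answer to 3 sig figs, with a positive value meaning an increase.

18.0%

T ∝ √L, so T'/T = √(1.393) = 1.180.
Percentage change in T = (1.180 − 1) × 100% = 18.0%.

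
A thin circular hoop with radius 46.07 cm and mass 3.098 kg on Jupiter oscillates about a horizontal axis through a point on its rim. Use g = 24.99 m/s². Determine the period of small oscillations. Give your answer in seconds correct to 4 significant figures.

I_cm = mr² = 0.65753 kg·m². The pivot is at distance d = 0.4607 m from the centre of mass.
By the parallel-axis theorem, I = I_cm + md² = 0.65753 + 0.65753 = 1.3151 kg·m².
T = 2π√(I/(mgd)) = 2π√(1.3151/(3.098 × 24.99 × 0.4607)) = 1.206 s.

1.206 s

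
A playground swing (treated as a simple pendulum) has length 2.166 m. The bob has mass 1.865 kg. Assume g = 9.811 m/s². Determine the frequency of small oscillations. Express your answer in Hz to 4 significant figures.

T = 2π√(L/g) = 2π√(2.166/9.811) = 2.9522 s, so f = 1/T = 0.3387 Hz.

0.3387 Hz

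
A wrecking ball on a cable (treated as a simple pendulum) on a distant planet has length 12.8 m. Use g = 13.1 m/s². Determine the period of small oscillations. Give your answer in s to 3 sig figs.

T = 2π√(L/g) = 2π√(12.8/13.1) = 2π × 0.9885 = 6.21 s.

6.21 s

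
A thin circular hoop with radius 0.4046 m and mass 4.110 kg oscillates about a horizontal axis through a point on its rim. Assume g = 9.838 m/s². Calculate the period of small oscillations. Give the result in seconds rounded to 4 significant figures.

I_cm = mr² = 0.67281 kg·m². The pivot is at distance d = 0.4046 m from the centre of mass.
By the parallel-axis theorem, I = I_cm + md² = 0.67281 + 0.67281 = 1.3456 kg·m².
T = 2π√(I/(mgd)) = 2π√(1.3456/(4.110 × 9.838 × 0.4046)) = 1.802 s.

1.802 s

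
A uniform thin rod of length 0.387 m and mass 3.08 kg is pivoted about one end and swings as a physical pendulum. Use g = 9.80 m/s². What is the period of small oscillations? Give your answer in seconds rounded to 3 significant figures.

1.02 s

For a physical pendulum T = 2π√(I/(mgd)), with d = 0.1935 m from pivot to centre of mass.
I_cm = mL²/12 = 3.08 × 0.387²/12 = 0.03844 kg·m²; I = I_cm + md² = 0.03844 + 3.08 × 0.1935² = 0.1538 kg·m².
T = 2π√(0.1538/(3.08 × 9.80 × 0.1935)) = 1.02 s.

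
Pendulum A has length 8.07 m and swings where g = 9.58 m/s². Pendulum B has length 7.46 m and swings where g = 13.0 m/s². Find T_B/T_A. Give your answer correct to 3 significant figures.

T = 2π√(L/g), so T_B/T_A = √((L_B/g_B)/(L_A/g_A)) = √((7.46/13.0)/(8.07/9.58)) = 0.825.

0.825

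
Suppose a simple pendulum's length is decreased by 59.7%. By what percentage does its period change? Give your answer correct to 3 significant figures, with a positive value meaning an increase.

-36.5%

T ∝ √L, so T'/T = √(0.4030) = 0.6348.
Percentage change in T = (0.6348 − 1) × 100% = -36.5%.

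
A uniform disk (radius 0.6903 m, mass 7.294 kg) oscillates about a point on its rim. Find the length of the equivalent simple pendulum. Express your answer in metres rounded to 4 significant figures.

The equivalent simple-pendulum length is L_eq = I/(md), where I is about the pivot and d = 0.69030 m.
I_cm = ½mR² = 1.7378 kg·m², so I = I_cm + md² = 1.7378 + 3.4757 = 5.2135 kg·m².
L_eq = 5.2135/(7.294 × 0.69030) = 1.035 m.

1.035 m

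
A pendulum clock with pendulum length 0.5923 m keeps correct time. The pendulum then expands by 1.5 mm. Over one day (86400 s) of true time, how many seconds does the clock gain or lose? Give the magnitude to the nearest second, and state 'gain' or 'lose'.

lose 109 s

T ∝ √L, so T'/T = √(0.59380/0.5923) = 1.00127.
In 86400 s of true time the clock registers 86400/1.00127 = 86290.8 s, so it loses 109 s.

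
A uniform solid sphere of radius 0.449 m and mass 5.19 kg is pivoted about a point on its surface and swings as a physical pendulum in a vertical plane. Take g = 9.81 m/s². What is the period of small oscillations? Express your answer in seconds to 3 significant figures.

I_cm = (2/5)mr² = 0.4185 kg·m². The pivot is at distance d = 0.449 m from the centre of mass.
By the parallel-axis theorem, I = I_cm + md² = 0.4185 + 1.046 = 1.465 kg·m².
T = 2π√(I/(mgd)) = 2π√(1.465/(5.19 × 9.81 × 0.449)) = 1.59 s.

1.59 s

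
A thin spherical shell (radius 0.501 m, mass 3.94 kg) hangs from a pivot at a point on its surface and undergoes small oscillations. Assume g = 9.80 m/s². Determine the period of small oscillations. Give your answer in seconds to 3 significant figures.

I_cm = (2/3)mr² = 0.6593 kg·m². The pivot is at distance d = 0.501 m from the centre of mass.
By the parallel-axis theorem, I = I_cm + md² = 0.6593 + 0.9889 = 1.648 kg·m².
T = 2π√(I/(mgd)) = 2π√(1.648/(3.94 × 9.80 × 0.501)) = 1.83 s.

1.83 s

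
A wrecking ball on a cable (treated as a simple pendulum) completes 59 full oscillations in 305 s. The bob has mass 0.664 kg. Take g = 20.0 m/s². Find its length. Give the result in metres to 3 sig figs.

13.5 m

T = 305/59 = 5.169 s.
From T = 2π√(L/g), L = gT²/(4π²) = 20.0 × 5.169²/(4π²) = 13.5 m.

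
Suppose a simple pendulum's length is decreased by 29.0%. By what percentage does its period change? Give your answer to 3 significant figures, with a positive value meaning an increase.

T ∝ √L, so T'/T = √(0.7100) = 0.8426.
Percentage change in T = (0.8426 − 1) × 100% = -15.7%.

-15.7%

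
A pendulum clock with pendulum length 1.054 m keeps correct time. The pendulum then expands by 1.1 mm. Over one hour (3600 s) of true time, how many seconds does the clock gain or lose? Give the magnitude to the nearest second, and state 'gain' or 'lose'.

lose 2 s

T ∝ √L, so T'/T = √(1.05510/1.054) = 1.00052.
In 3600 s of true time the clock registers 3600/1.00052 = 3598.1 s, so it loses 2 s.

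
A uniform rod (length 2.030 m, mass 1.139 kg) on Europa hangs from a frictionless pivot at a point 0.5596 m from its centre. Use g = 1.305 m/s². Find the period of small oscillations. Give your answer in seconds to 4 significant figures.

For a physical pendulum T = 2π√(I/(mgd)), with d = 0.55960 m from pivot to centre of mass.
I_cm = mL²/12 = 1.139 × 2.030²/12 = 0.39114 kg·m²; I = I_cm + md² = 0.39114 + 1.139 × 0.55960² = 0.74782 kg·m².
T = 2π√(0.74782/(1.139 × 1.305 × 0.55960)) = 5.958 s.

5.958 s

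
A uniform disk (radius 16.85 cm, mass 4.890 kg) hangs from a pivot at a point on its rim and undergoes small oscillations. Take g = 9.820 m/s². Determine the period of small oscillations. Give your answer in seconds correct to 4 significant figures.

I_cm = ½mr² = 0.069419 kg·m². The pivot is at distance d = 0.1685 m from the centre of mass.
By the parallel-axis theorem, I = I_cm + md² = 0.069419 + 0.13884 = 0.20826 kg·m².
T = 2π√(I/(mgd)) = 2π√(0.20826/(4.890 × 9.820 × 0.1685)) = 1.008 s.

1.008 s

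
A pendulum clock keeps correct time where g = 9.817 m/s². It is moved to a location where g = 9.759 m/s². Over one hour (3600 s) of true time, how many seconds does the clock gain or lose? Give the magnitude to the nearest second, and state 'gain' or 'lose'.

lose 11 s

The clock's period scales as T ∝ 1/√g, so T'/T = √(9.817/9.759) = 1.00297.
In 3600 s of true time the clock registers 3600/1.00297 = 3589.3 s, so it loses 11 s.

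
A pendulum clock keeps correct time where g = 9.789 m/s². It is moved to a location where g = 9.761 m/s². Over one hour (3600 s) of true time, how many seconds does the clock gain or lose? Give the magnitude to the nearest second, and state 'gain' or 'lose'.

The clock's period scales as T ∝ 1/√g, so T'/T = √(9.789/9.761) = 1.00143.
In 3600 s of true time the clock registers 3600/1.00143 = 3594.8 s, so it loses 5 s.

lose 5 s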